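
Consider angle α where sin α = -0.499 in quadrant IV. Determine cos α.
cos α = √(1 - sin²α) = 0.8666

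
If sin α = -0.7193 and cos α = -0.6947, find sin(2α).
sin(2α) = 2 sin α cos α = 0.9994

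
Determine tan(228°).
tan(228°) = 1.111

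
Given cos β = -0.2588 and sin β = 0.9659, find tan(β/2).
tan(β/2) = sin β / (1 + cos β) = 1.303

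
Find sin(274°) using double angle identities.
sin(274°) = 2 sin 137° cos 137° = -0.9976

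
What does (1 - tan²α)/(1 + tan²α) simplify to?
(1 - tan²α)/(1 + tan²α) = cos(2α) (using Double angle)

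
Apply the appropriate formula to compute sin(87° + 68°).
sin(87° + 68°) = sin 87° cos 68° + cos 87° sin 68° = 0.4226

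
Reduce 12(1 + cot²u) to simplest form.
12(1 + cot²u) = 12(csc²u) (using Pythagorean identity)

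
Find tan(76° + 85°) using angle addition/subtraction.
tan(76° + 85°) = (tan 76° + tan 85°)/(1 - tan 76° tan 85°) = -0.3443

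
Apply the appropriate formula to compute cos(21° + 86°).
cos(21° + 86°) = cos 21° cos 86° - sin 21° sin 86° = -0.2924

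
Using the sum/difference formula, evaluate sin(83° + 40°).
sin(83° + 40°) = sin 83° cos 40° + cos 83° sin 40° = 0.8387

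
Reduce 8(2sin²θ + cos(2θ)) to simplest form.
8(2sin²θ + cos(2θ)) = 8 (using Double angle)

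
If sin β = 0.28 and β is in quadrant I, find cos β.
cos β = 0.96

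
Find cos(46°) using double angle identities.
cos(46°) = cos²23° - sin²23° = 0.6947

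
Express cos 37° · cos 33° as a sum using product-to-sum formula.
cos 37° cos 33° = (1/2)[cos(37°-33°) + cos(37°+33°)]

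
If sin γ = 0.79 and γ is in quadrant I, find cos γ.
cos γ = 0.6131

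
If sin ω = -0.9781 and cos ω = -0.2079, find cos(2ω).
cos(2ω) = cos²ω - sin²ω = -0.9135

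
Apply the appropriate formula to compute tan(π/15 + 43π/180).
tan(π/15 + 43π/180) = (tan π/15 + tan 43π/180)/(1 - tan π/15 tan 43π/180) = 1.428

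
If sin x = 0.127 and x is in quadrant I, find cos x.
cos x = 0.9919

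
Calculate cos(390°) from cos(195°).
cos(390°) = cos²195° - sin²195° = √3/2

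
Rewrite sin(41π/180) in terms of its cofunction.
sin(41π/180) = cos(π/2 - 41π/180) = cos(49π/180)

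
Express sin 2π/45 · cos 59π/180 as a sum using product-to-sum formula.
sin 2π/45 cos 59π/180 = (1/2)[sin(2π/45+59π/180) + sin(2π/45-59π/180)]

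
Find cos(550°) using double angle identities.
cos(550°) = cos²275° - sin²275° = -0.9848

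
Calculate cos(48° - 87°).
cos(48° - 87°) = cos 48° cos 87° + sin 48° sin 87° = 0.7771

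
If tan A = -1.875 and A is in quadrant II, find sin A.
sin A = 0.8824 (using tan²A + 1 = sec²A)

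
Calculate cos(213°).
cos(213°) = -0.8387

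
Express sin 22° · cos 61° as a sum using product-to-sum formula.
sin 22° cos 61° = (1/2)[sin(22°+61°) + sin(22°-61°)]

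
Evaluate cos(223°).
cos(223°) = -0.7314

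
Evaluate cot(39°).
cot(39°) = 1.235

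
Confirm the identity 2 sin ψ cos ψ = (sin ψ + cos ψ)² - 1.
RHS = sin²ψ + 2 sin ψ cos ψ + cos²ψ - 1 = (sin²ψ + cos²ψ) + 2 sin ψ cos ψ - 1 = 1 + 2 sin ψ cos ψ - 1 = 2 sin ψ cos ψ = LHS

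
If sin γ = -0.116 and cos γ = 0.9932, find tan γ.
tan γ = sin γ / cos γ = -0.1168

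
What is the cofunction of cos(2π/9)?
cos(2π/9) = sin(π/2 - 2π/9) = sin(5π/18)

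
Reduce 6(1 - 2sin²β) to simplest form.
6(1 - 2sin²β) = 6(cos(2β)) (using Double angle)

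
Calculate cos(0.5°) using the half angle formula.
cos(0.5°) = √((1 + cos 1°)/2) = 1.0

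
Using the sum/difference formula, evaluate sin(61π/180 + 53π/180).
sin(61π/180 + 53π/180) = sin 61π/180 cos 53π/180 + cos 61π/180 sin 53π/180 = 0.9135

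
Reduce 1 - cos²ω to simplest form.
1 - cos²ω = sin²ω (using Pythagorean identity)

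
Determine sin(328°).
sin(328°) = -0.5299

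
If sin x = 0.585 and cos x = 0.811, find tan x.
tan x = sin x / cos x = 0.7213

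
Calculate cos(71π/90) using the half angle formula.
cos(71π/90) = -√((1 + cos 71π/45)/2) = -0.788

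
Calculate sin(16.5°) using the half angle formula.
sin(16.5°) = √((1 - cos 33°)/2) = 0.284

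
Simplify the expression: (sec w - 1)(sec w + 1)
(sec w - 1)(sec w + 1) = tan²w (using Diff. of squares)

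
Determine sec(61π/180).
sec(61π/180) = 2.063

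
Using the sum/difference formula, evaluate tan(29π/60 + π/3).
tan(29π/60 + π/3) = (tan 29π/60 + tan π/3)/(1 - tan 29π/60 tan π/3) = -0.6494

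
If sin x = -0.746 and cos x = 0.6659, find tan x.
tan x = sin x / cos x = -1.12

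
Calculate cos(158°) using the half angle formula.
cos(158°) = -√((1 + cos 316°)/2) = -0.9272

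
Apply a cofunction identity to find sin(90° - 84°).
sin(90° - 84°) = cos(84°) = 0.1045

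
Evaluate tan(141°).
tan(141°) = -0.8098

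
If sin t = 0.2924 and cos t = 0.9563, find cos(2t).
cos(2t) = cos²t - sin²t = 0.829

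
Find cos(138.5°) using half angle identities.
cos(138.5°) = -√((1 + cos 277°)/2) = -0.749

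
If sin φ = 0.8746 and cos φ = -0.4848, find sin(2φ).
sin(2φ) = 2 sin φ cos φ = -0.848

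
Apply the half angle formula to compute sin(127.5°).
sin(127.5°) = √((1 - cos 255°)/2) = 0.7934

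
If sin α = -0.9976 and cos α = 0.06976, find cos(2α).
cos(2α) = cos²α - sin²α = -0.9903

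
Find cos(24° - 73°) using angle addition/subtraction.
cos(24° - 73°) = cos 24° cos 73° + sin 24° sin 73° = 0.6561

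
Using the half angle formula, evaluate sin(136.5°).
sin(136.5°) = √((1 - cos 273°)/2) = 0.6884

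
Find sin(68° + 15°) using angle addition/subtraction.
sin(68° + 15°) = sin 68° cos 15° + cos 68° sin 15° = 0.9925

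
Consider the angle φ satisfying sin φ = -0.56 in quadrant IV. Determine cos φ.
cos φ = √(1 - sin²φ) = 0.8285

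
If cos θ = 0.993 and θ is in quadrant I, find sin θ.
sin θ = 0.1181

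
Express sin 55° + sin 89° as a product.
sin 55° + sin 89° = 2 sin(72°) cos(-17°)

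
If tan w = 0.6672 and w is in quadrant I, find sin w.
sin w = 0.555 (using tan²w + 1 = sec²w)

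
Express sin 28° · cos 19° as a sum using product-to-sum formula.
sin 28° cos 19° = (1/2)[sin(28°+19°) + sin(28°-19°)]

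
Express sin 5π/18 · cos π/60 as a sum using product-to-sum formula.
sin 5π/18 cos π/60 = (1/2)[sin(5π/18+π/60) + sin(5π/18-π/60)]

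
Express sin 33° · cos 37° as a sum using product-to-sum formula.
sin 33° cos 37° = (1/2)[sin(33°+37°) + sin(33°-37°)]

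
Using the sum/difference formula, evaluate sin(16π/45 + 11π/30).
sin(16π/45 + 11π/30) = sin 16π/45 cos 11π/30 + cos 16π/45 sin 11π/30 = 0.766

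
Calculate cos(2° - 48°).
cos(2° - 48°) = cos 2° cos 48° + sin 2° sin 48° = 0.6947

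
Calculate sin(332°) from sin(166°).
sin(332°) = 2 sin 166° cos 166° = -0.4695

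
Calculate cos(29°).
cos(29°) = 0.8746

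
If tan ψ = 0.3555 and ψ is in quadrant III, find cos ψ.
cos ψ = -0.9422 (using tan²ψ + 1 = sec²ψ)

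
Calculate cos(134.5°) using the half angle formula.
cos(134.5°) = -√((1 + cos 269°)/2) = -0.7009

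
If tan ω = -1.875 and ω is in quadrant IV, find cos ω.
cos ω = 0.4706 (using tan²ω + 1 = sec²ω)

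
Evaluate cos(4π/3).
cos(4π/3) = -1/2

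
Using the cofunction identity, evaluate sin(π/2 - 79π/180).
sin(π/2 - 79π/180) = cos(79π/180) = 0.1908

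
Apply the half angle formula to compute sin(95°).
sin(95°) = √((1 - cos 190°)/2) = 0.9962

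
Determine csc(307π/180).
csc(307π/180) = -1.252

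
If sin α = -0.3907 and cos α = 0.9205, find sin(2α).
sin(2α) = 2 sin α cos α = -0.7193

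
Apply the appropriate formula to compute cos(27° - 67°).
cos(27° - 67°) = cos 27° cos 67° + sin 27° sin 67° = 0.766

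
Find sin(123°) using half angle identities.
sin(123°) = √((1 - cos 246°)/2) = 0.8387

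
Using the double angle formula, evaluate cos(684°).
cos(684°) = cos²342° - sin²342° = 0.809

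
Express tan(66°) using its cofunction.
tan(66°) = cot(90° - 66°) = cot(24°)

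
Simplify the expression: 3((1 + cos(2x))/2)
3((1 + cos(2x))/2) = 3(cos²x) (using Power reduction)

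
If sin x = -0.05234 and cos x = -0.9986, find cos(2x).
cos(2x) = cos²x - sin²x = 0.9945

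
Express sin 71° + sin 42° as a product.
sin 71° + sin 42° = 2 sin(56.5°) cos(14.5°)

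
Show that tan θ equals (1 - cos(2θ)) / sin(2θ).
RHS = 2sin²θ / (2 sin θ cos θ) = sin θ/cos θ = tan θ = LHS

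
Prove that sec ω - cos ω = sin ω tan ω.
LHS = 1/cos ω - cos ω = (1 - cos²ω)/cos ω = sin²ω/cos ω = sin ω · (sin ω/cos ω) = sin ω tan ω = RHS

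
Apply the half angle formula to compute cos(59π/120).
cos(59π/120) = √((1 + cos 59π/60)/2) = 0.02618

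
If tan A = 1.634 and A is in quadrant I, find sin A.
sin A = 0.8529 (using tan²A + 1 = sec²A)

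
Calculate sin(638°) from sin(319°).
sin(638°) = 2 sin 319° cos 319° = -0.9903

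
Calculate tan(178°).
tan(178°) = -0.03492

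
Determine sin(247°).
sin(247°) = -0.9205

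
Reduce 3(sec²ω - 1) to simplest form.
3(sec²ω - 1) = 3(tan²ω) (using Pythagorean identity)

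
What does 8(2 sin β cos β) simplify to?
8(2 sin β cos β) = 8(sin(2β)) (using Double angle)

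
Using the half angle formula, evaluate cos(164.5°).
cos(164.5°) = -√((1 + cos 329°)/2) = -0.9636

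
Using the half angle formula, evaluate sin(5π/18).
sin(5π/18) = √((1 - cos 5π/9)/2) = 0.766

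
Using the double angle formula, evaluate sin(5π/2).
sin(5π/2) = 2 sin 5π/4 cos 5π/4 = 1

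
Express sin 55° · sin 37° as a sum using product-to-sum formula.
sin 55° sin 37° = (1/2)[cos(55°-37°) - cos(55°+37°)]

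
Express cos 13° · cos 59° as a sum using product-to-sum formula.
cos 13° cos 59° = (1/2)[cos(13°-59°) + cos(13°+59°)]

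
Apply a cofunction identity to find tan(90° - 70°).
tan(90° - 70°) = cot(70°) = 0.364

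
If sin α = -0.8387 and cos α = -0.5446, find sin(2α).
sin(2α) = 2 sin α cos α = 0.9135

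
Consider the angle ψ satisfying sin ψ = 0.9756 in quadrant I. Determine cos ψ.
cos ψ = √(1 - sin²ψ) = 0.2196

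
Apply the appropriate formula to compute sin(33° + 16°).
sin(33° + 16°) = sin 33° cos 16° + cos 33° sin 16° = 0.7547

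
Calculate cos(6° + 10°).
cos(6° + 10°) = cos 6° cos 10° - sin 6° sin 10° = 0.9613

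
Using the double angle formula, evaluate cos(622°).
cos(622°) = cos²311° - sin²311° = -0.1392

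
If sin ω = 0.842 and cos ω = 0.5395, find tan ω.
tan ω = sin ω / cos ω = 1.561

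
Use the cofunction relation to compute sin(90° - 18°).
sin(90° - 18°) = cos(18°) = 0.9511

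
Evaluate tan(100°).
tan(100°) = -5.671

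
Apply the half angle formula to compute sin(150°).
sin(150°) = √((1 - cos 300°)/2) = 1/2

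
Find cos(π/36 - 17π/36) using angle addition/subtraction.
cos(π/36 - 17π/36) = cos π/36 cos 17π/36 + sin π/36 sin 17π/36 = 0.1736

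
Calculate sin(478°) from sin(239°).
sin(478°) = 2 sin 239° cos 239° = 0.8829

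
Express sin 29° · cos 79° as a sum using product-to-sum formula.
sin 29° cos 79° = (1/2)[sin(29°+79°) + sin(29°-79°)]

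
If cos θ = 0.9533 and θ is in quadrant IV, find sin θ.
sin θ = -0.302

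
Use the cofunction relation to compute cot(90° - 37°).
cot(90° - 37°) = tan(37°) = 0.7536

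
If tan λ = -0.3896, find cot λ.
cot λ = 1/tan λ = -2.567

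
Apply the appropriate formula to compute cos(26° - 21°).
cos(26° - 21°) = cos 26° cos 21° + sin 26° sin 21° = 0.9962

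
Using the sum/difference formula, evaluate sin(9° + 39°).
sin(9° + 39°) = sin 9° cos 39° + cos 9° sin 39° = 0.7431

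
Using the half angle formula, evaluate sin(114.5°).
sin(114.5°) = √((1 - cos 229°)/2) = 0.91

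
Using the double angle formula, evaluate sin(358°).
sin(358°) = 2 sin 179° cos 179° = -0.0349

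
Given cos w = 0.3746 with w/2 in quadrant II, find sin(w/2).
sin(w/2) = ±√((1 - cos w)/2); positive since w/2 ∈ QII, so sin(w/2) = 0.5592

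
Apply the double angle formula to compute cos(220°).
cos(220°) = cos²110° - sin²110° = -0.766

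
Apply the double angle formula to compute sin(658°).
sin(658°) = 2 sin 329° cos 329° = -0.8829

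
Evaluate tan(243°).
tan(243°) = 1.963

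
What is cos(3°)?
cos(3°) = 0.9986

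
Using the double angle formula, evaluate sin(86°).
sin(86°) = 2 sin 43° cos 43° = 0.9976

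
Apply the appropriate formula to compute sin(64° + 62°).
sin(64° + 62°) = sin 64° cos 62° + cos 64° sin 62° = 0.809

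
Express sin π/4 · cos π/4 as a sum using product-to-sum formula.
sin π/4 cos π/4 = (1/2)[sin(π/4+π/4) + sin(π/4-π/4)]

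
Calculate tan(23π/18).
tan(23π/18) = 1.192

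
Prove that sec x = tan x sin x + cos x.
RHS = sin²x/cos x + cos x = (sin²x + cos²x)/cos x = 1/cos x = sec x = LHS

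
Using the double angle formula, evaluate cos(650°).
cos(650°) = cos²325° - sin²325° = 0.342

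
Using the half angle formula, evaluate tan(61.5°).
tan(61.5°) = sin 123° / (1 + cos 123°) = 1.842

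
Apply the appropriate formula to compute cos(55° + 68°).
cos(55° + 68°) = cos 55° cos 68° - sin 55° sin 68° = -0.5446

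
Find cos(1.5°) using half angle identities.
cos(1.5°) = √((1 + cos 3°)/2) = 0.9997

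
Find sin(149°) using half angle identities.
sin(149°) = √((1 - cos 298°)/2) = 0.515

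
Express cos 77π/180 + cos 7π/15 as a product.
cos 77π/180 + cos 7π/15 = 2 cos(161π/360) cos(-7π/360)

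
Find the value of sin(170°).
sin(170°) = 0.1736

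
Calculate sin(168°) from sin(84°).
sin(168°) = 2 sin 84° cos 84° = 0.2079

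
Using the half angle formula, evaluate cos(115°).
cos(115°) = -√((1 + cos 230°)/2) = -0.4226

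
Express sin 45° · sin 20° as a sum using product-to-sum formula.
sin 45° sin 20° = (1/2)[cos(45°-20°) - cos(45°+20°)]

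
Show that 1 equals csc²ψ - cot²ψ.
RHS = 1/sin²ψ - cos²ψ/sin²ψ = (1 - cos²ψ)/sin²ψ = sin²ψ/sin²ψ = 1 = LHS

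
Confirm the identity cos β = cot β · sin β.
RHS = (cos β/sin β) · sin β = cos β = LHS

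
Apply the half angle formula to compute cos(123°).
cos(123°) = -√((1 + cos 246°)/2) = -0.5446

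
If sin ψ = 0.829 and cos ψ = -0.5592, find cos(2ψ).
cos(2ψ) = cos²ψ - sin²ψ = -0.3745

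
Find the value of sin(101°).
sin(101°) = 0.9816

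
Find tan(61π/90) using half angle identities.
tan(61π/90) = sin 61π/45 / (1 + cos 61π/45) = -1.6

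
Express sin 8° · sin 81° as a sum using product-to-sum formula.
sin 8° sin 81° = (1/2)[cos(8°-81°) - cos(8°+81°)]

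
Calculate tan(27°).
tan(27°) = 0.5095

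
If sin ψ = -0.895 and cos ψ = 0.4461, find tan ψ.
tan ψ = sin ψ / cos ψ = -2.006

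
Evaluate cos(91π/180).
cos(91π/180) = -0.01745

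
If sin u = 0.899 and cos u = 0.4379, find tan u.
tan u = sin u / cos u = 2.053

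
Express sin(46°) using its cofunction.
sin(46°) = cos(90° - 46°) = cos(44°)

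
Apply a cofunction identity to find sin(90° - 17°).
sin(90° - 17°) = cos(17°) = 0.9563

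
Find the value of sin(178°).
sin(178°) = 0.0349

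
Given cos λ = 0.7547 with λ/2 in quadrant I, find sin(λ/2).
sin(λ/2) = ±√((1 - cos λ)/2); positive since λ/2 ∈ QI, so sin(λ/2) = 0.3502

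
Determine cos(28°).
cos(28°) = 0.8829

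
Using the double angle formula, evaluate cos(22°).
cos(22°) = 2cos²11° - 1 = 0.9272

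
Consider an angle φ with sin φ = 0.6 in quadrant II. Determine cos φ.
cos φ = ±√(1 - sin²φ) = -0.8 (negative in QII)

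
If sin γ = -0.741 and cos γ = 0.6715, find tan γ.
tan γ = sin γ / cos γ = -1.103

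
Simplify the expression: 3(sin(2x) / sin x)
3(sin(2x) / sin x) = 3(2 cos x) (using Double angle)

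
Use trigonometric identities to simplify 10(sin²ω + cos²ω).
10(sin²ω + cos²ω) = 10 (using Pythagorean identity)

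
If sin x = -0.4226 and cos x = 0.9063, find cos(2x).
cos(2x) = cos²x - sin²x = 0.6428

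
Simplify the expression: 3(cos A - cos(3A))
3(cos A - cos(3A)) = 3(2 sin(2A) sin A) (using Sum-to-product)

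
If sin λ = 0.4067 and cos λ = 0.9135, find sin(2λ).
sin(2λ) = 2 sin λ cos λ = 0.743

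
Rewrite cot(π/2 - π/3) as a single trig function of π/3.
cot(π/2 - π/3) = tan(π/3)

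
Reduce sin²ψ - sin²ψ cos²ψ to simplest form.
sin²ψ - sin²ψ cos²ψ = sin⁴ψ (using Factoring)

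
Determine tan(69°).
tan(69°) = 2.605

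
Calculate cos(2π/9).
cos(2π/9) = 0.766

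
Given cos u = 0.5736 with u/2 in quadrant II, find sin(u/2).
sin(u/2) = ±√((1 - cos u)/2); positive since u/2 ∈ QII, so sin(u/2) = 0.4617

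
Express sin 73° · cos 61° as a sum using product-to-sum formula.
sin 73° cos 61° = (1/2)[sin(73°+61°) + sin(73°-61°)]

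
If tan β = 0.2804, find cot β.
cot β = 1/tan β = 3.566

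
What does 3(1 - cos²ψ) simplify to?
3(1 - cos²ψ) = 3(sin²ψ) (using Pythagorean identity)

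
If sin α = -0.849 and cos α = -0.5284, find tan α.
tan α = sin α / cos α = 1.607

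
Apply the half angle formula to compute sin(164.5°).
sin(164.5°) = √((1 - cos 329°)/2) = 0.2672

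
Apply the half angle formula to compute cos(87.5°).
cos(87.5°) = √((1 + cos 175°)/2) = 0.04362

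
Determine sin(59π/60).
sin(59π/60) = 0.05234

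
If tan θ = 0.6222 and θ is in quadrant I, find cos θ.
cos θ = 0.8491 (using tan²θ + 1 = sec²θ)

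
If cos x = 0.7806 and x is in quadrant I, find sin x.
sin x = 0.625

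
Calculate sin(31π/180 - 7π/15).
sin(31π/180 - 7π/15) = sin 31π/180 cos 7π/15 - cos 31π/180 sin 7π/15 = -0.7986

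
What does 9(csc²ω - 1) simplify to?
9(csc²ω - 1) = 9(cot²ω) (using Pythagorean identity)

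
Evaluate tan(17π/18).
tan(17π/18) = -0.1763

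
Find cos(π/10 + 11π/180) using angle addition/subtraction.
cos(π/10 + 11π/180) = cos π/10 cos 11π/180 - sin π/10 sin 11π/180 = 0.8746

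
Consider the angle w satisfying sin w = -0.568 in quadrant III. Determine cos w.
cos w = ±√(1 - sin²w) = -0.823 (negative in QIII)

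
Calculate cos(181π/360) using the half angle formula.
cos(181π/360) = -√((1 + cos 181π/180)/2) = -0.008727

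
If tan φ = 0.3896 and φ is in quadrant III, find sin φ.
sin φ = -0.363 (using tan²φ + 1 = sec²φ)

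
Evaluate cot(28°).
cot(28°) = 1.881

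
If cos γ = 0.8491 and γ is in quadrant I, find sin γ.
sin γ = 0.5282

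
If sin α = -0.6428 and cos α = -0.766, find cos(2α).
cos(2α) = cos²α - sin²α = 0.1736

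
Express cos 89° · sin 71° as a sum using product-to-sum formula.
cos 89° sin 71° = (1/2)[sin(89°+71°) - sin(89°-71°)]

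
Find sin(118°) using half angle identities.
sin(118°) = √((1 - cos 236°)/2) = 0.8829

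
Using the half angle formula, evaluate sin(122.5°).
sin(122.5°) = √((1 - cos 245°)/2) = 0.8434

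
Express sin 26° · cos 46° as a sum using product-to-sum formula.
sin 26° cos 46° = (1/2)[sin(26°+46°) + sin(26°-46°)]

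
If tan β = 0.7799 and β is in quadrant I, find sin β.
sin β = 0.615 (using tan²β + 1 = sec²β)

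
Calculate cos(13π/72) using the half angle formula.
cos(13π/72) = √((1 + cos 13π/36)/2) = 0.8434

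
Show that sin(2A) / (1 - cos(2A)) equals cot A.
LHS = 2 sin A cos A / (2sin²A) = cos A/sin A = cot A = RHS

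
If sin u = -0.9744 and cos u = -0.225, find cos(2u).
cos(2u) = cos²u - sin²u = -0.8988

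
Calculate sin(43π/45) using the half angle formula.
sin(43π/45) = √((1 - cos 86π/45)/2) = 0.1392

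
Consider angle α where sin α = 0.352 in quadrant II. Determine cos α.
cos α = ±√(1 - sin²α) = -0.936 (negative in QII)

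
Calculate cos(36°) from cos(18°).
cos(36°) = cos²18° - sin²18° = 0.809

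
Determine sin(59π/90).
sin(59π/90) = 0.8829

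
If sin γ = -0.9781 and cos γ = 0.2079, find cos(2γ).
cos(2γ) = cos²γ - sin²γ = -0.9135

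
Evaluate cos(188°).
cos(188°) = -0.9903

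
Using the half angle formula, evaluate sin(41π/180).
sin(41π/180) = √((1 - cos 41π/90)/2) = 0.6561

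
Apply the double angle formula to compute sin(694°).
sin(694°) = 2 sin 347° cos 347° = -0.4384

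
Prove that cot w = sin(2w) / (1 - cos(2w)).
RHS = 2 sin w cos w / (2sin²w) = cos w/sin w = cot w = LHS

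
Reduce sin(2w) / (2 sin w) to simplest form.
sin(2w) / (2 sin w) = cos w (using Double angle)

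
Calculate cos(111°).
cos(111°) = -0.3584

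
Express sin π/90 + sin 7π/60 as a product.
sin π/90 + sin 7π/60 = 2 sin(23π/360) cos(-19π/360)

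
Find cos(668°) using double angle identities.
cos(668°) = 2cos²334° - 1 = 0.6157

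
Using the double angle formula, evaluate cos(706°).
cos(706°) = cos²353° - sin²353° = 0.9703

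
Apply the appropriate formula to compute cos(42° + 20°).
cos(42° + 20°) = cos 42° cos 20° - sin 42° sin 20° = 0.4695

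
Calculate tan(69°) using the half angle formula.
tan(69°) = sin 138° / (1 + cos 138°) = 2.605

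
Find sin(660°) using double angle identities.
sin(660°) = 2 sin 330° cos 330° = -√3/2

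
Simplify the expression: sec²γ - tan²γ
sec²γ - tan²γ = 1 (using Pythagorean identity)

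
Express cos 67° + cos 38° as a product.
cos 67° + cos 38° = 2 cos(52.5°) cos(14.5°)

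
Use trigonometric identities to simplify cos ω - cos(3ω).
cos ω - cos(3ω) = 2 sin(2ω) sin ω (using Sum-to-product)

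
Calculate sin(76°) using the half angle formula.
sin(76°) = √((1 - cos 152°)/2) = 0.9703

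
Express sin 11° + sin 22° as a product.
sin 11° + sin 22° = 2 sin(16.5°) cos(-5.5°)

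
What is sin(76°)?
sin(76°) = 0.9703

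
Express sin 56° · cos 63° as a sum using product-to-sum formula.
sin 56° cos 63° = (1/2)[sin(56°+63°) + sin(56°-63°)]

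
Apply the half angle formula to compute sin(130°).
sin(130°) = √((1 - cos 260°)/2) = 0.766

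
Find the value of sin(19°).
sin(19°) = 0.3256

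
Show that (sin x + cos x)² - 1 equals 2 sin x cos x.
LHS = sin²x + 2 sin x cos x + cos²x - 1 = (sin²x + cos²x) + 2 sin x cos x - 1 = 1 + 2 sin x cos x - 1 = 2 sin x cos x = RHS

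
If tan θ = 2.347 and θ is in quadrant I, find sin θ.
sin θ = 0.92 (using tan²θ + 1 = sec²θ)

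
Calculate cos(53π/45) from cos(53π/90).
cos(53π/45) = cos²53π/90 - sin²53π/90 = -0.848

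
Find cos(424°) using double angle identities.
cos(424°) = cos²212° - sin²212° = 0.4384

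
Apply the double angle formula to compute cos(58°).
cos(58°) = cos²29° - sin²29° = 0.5299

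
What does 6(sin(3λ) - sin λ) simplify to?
6(sin(3λ) - sin λ) = 6(2 cos(2λ) sin λ) (using Sum-to-product)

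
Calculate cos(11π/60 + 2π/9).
cos(11π/60 + 2π/9) = cos 11π/60 cos 2π/9 - sin 11π/60 sin 2π/9 = 0.2924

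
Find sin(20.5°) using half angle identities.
sin(20.5°) = √((1 - cos 41°)/2) = 0.3502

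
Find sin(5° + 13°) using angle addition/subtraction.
sin(5° + 13°) = sin 5° cos 13° + cos 5° sin 13° = 0.309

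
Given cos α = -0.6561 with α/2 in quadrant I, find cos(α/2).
cos(α/2) = ±√((1 + cos α)/2); positive since α/2 ∈ QI, so cos(α/2) = 0.4147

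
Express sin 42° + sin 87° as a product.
sin 42° + sin 87° = 2 sin(64.5°) cos(-22.5°)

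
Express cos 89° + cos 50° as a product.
cos 89° + cos 50° = 2 cos(69.5°) cos(19.5°)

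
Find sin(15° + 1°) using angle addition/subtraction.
sin(15° + 1°) = sin 15° cos 1° + cos 15° sin 1° = 0.2756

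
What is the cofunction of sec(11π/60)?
sec(11π/60) = csc(π/2 - 11π/60) = csc(19π/60)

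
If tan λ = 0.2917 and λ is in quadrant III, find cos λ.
cos λ = -0.96 (using tan²λ + 1 = sec²λ)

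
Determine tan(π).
tan(π) = 0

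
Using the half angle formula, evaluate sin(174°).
sin(174°) = √((1 - cos 348°)/2) = 0.1045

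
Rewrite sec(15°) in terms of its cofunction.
sec(15°) = csc(90° - 15°) = csc(75°)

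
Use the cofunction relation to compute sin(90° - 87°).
sin(90° - 87°) = cos(87°) = 0.05234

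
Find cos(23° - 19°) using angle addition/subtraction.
cos(23° - 19°) = cos 23° cos 19° + sin 23° sin 19° = 0.9976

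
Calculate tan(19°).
tan(19°) = 0.3443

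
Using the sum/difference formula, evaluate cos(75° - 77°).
cos(75° - 77°) = cos 75° cos 77° + sin 75° sin 77° = 0.9994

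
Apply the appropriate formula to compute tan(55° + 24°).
tan(55° + 24°) = (tan 55° + tan 24°)/(1 - tan 55° tan 24°) = 5.145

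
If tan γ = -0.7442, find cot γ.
cot γ = 1/tan γ = -1.344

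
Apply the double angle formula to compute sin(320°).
sin(320°) = 2 sin 160° cos 160° = -0.6428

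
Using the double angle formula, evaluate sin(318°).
sin(318°) = 2 sin 159° cos 159° = -0.6691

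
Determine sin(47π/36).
sin(47π/36) = -0.8192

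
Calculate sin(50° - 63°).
sin(50° - 63°) = sin 50° cos 63° - cos 50° sin 63° = -0.225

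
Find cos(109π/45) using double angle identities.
cos(109π/45) = cos²109π/90 - sin²109π/90 = 0.2419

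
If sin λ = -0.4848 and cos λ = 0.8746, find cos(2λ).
cos(2λ) = cos²λ - sin²λ = 0.5299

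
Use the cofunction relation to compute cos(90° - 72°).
cos(90° - 72°) = sin(72°) = 0.9511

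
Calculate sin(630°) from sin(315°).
sin(630°) = 2 sin 315° cos 315° = -1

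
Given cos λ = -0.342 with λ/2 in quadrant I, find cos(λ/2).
cos(λ/2) = ±√((1 + cos λ)/2); positive since λ/2 ∈ QI, so cos(λ/2) = 0.5736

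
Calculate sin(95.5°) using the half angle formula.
sin(95.5°) = √((1 - cos 191°)/2) = 0.9954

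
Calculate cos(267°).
cos(267°) = -0.05234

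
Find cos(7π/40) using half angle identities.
cos(7π/40) = √((1 + cos 7π/20)/2) = 0.8526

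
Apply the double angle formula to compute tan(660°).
tan(660°) = 2 tan 330° / (1 - tan²330°) = -√3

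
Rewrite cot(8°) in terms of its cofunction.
cot(8°) = tan(90° - 8°) = tan(82°)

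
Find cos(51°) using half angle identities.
cos(51°) = √((1 + cos 102°)/2) = 0.6293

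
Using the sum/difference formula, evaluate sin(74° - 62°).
sin(74° - 62°) = sin 74° cos 62° - cos 74° sin 62° = 0.2079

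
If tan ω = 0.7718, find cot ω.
cot ω = 1/tan ω = 1.296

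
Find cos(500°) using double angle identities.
cos(500°) = cos²250° - sin²250° = -0.766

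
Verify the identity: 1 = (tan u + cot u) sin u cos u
RHS = (sin u/cos u + cos u/sin u) sin u cos u = ((sin²u + cos²u)/(sin u cos u)) · sin u cos u = sin²u + cos²u = 1 = LHS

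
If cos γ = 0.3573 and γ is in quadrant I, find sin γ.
sin γ = 0.934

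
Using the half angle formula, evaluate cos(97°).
cos(97°) = -√((1 + cos 194°)/2) = -0.1219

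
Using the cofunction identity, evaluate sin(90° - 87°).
sin(90° - 87°) = cos(87°) = 0.05234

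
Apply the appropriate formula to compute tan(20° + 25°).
tan(20° + 25°) = (tan 20° + tan 25°)/(1 - tan 20° tan 25°) = 1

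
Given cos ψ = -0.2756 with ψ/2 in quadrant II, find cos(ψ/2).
cos(ψ/2) = ±√((1 + cos ψ)/2); negative since ψ/2 ∈ QII, so cos(ψ/2) = -0.6018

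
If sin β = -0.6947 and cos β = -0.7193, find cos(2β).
cos(2β) = cos²β - sin²β = 0.03478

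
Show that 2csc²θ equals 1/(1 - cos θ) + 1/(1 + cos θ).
RHS = [(1 + cos θ) + (1 - cos θ)] / [(1 - cos θ)(1 + cos θ)] = 2/(1 - cos²θ) = 2/sin²θ = 2csc²θ = LHS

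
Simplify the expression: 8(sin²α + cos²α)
8(sin²α + cos²α) = 8 (using Pythagorean identity)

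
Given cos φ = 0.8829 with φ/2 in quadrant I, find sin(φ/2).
sin(φ/2) = ±√((1 - cos φ)/2); positive since φ/2 ∈ QI, so sin(φ/2) = 0.242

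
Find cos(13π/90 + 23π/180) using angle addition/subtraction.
cos(13π/90 + 23π/180) = cos 13π/90 cos 23π/180 - sin 13π/90 sin 23π/180 = 0.6561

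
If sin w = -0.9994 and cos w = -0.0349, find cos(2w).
cos(2w) = cos²w - sin²w = -0.9976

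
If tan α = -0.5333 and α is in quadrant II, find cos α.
cos α = -0.8824 (using tan²α + 1 = sec²α)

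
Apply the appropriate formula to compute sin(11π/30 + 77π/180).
sin(11π/30 + 77π/180) = sin 11π/30 cos 77π/180 + cos 11π/30 sin 77π/180 = 0.6018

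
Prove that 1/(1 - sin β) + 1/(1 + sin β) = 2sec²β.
LHS = [(1 + sin β) + (1 - sin β)] / [(1 - sin β)(1 + sin β)] = 2/(1 - sin²β) = 2/cos²β = 2sec²β = RHS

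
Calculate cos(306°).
cos(306°) = 0.5878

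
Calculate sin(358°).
sin(358°) = -0.0349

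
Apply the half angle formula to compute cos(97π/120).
cos(97π/120) = -√((1 + cos 97π/60)/2) = -0.8241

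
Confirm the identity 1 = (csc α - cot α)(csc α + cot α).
RHS = csc²α - cot²α = (1 + cot²α) - cot²α = 1 = LHS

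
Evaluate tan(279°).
tan(279°) = -6.314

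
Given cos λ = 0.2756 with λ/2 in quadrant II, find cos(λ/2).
cos(λ/2) = ±√((1 + cos λ)/2); negative since λ/2 ∈ QII, so cos(λ/2) = -0.7986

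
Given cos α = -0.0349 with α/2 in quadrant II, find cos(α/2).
cos(α/2) = ±√((1 + cos α)/2); negative since α/2 ∈ QII, so cos(α/2) = -0.6947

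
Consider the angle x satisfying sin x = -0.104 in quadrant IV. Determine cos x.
cos x = √(1 - sin²x) = 0.9946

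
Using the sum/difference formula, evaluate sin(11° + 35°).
sin(11° + 35°) = sin 11° cos 35° + cos 11° sin 35° = 0.7193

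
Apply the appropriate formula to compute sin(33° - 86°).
sin(33° - 86°) = sin 33° cos 86° - cos 33° sin 86° = -0.7986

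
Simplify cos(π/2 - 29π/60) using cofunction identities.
cos(π/2 - 29π/60) = sin(29π/60)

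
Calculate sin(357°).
sin(357°) = -0.05234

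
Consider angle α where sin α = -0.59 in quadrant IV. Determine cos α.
cos α = √(1 - sin²α) = 0.8074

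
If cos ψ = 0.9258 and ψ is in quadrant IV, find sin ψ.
sin ψ = -0.378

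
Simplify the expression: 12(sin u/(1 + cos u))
12(sin u/(1 + cos u)) = 12(tan(u/2)) (using Half angle)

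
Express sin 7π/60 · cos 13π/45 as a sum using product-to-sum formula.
sin 7π/60 cos 13π/45 = (1/2)[sin(7π/60+13π/45) + sin(7π/60-13π/45)]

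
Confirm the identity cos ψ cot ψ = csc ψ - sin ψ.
RHS = 1/sin ψ - sin ψ = (1 - sin²ψ)/sin ψ = cos²ψ/sin ψ = cos ψ · (cos ψ/sin ψ) = cos ψ cot ψ = LHS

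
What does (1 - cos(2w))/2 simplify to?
(1 - cos(2w))/2 = sin²w (using Power reduction)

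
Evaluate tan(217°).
tan(217°) = 0.7536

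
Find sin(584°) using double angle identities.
sin(584°) = 2 sin 292° cos 292° = -0.6947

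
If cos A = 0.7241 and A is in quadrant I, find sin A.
sin A = 0.6897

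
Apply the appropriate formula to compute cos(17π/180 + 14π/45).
cos(17π/180 + 14π/45) = cos 17π/180 cos 14π/45 - sin 17π/180 sin 14π/45 = 0.2924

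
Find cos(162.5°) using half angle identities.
cos(162.5°) = -√((1 + cos 325°)/2) = -0.9537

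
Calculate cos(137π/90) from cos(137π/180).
cos(137π/90) = 1 - 2sin²137π/180 = 0.06976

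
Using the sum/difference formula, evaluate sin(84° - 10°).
sin(84° - 10°) = sin 84° cos 10° - cos 84° sin 10° = 0.9613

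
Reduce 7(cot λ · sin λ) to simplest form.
7(cot λ · sin λ) = 7(cos λ) (using Quotient identity)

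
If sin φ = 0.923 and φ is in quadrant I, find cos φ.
cos φ = 0.3848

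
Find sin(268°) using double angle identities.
sin(268°) = 2 sin 134° cos 134° = -0.9994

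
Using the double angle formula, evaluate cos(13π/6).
cos(13π/6) = cos²13π/12 - sin²13π/12 = √3/2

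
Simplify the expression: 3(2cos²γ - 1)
3(2cos²γ - 1) = 3(cos(2γ)) (using Double angle)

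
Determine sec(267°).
sec(267°) = -19.11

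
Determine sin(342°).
sin(342°) = -0.309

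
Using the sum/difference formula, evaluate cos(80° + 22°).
cos(80° + 22°) = cos 80° cos 22° - sin 80° sin 22° = -0.2079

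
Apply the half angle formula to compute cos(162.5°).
cos(162.5°) = -√((1 + cos 325°)/2) = -0.9537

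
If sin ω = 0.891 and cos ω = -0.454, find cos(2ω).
cos(2ω) = cos²ω - sin²ω = -0.5878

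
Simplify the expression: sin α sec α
sin α sec α = tan α (using Reciprocal + quotient)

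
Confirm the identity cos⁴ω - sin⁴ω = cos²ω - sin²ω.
LHS = (cos²ω - sin²ω)(cos²ω + sin²ω) = (cos²ω - sin²ω) · 1 = cos²ω - sin²ω = RHS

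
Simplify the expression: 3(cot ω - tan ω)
3(cot ω - tan ω) = 3(2 cot(2ω)) (using Double angle)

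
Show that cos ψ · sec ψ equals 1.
LHS = cos ψ · (1/cos ψ) = 1 = RHS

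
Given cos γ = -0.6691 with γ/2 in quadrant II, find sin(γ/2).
sin(γ/2) = ±√((1 - cos γ)/2); positive since γ/2 ∈ QII, so sin(γ/2) = 0.9135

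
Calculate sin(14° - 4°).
sin(14° - 4°) = sin 14° cos 4° - cos 14° sin 4° = 0.1736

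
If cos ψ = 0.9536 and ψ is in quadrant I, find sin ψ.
sin ψ = 0.3011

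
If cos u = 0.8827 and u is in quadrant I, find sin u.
sin u = 0.4699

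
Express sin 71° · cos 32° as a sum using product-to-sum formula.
sin 71° cos 32° = (1/2)[sin(71°+32°) + sin(71°-32°)]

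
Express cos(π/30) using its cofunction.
cos(π/30) = sin(π/2 - π/30) = sin(7π/15)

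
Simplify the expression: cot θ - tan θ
cot θ - tan θ = 2 cot(2θ) (using Double angle)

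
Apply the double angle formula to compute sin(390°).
sin(390°) = 2 sin 195° cos 195° = 1/2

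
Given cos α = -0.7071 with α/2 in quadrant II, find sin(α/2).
sin(α/2) = ±√((1 - cos α)/2); positive since α/2 ∈ QII, so sin(α/2) = 0.9239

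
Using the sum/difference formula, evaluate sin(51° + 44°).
sin(51° + 44°) = sin 51° cos 44° + cos 51° sin 44° = 0.9962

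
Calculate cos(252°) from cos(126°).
cos(252°) = 1 - 2sin²126° = -0.309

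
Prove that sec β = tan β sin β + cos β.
RHS = sin²β/cos β + cos β = (sin²β + cos²β)/cos β = 1/cos β = sec β = LHS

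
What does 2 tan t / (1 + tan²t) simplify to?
2 tan t / (1 + tan²t) = sin(2t) (using Double angle)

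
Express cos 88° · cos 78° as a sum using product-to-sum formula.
cos 88° cos 78° = (1/2)[cos(88°-78°) + cos(88°+78°)]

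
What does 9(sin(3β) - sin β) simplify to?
9(sin(3β) - sin β) = 9(2 cos(2β) sin β) (using Sum-to-product)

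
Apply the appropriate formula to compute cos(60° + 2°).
cos(60° + 2°) = cos 60° cos 2° - sin 60° sin 2° = 0.4695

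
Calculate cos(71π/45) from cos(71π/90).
cos(71π/45) = cos²71π/90 - sin²71π/90 = 0.2419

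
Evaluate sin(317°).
sin(317°) = -0.682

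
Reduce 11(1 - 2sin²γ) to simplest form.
11(1 - 2sin²γ) = 11(cos(2γ)) (using Double angle)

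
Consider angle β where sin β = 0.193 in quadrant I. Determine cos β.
cos β = √(1 - sin²β) = 0.9812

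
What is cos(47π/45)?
cos(47π/45) = -0.9903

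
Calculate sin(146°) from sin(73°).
sin(146°) = 2 sin 73° cos 73° = 0.5592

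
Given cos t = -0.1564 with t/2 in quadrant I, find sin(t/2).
sin(t/2) = ±√((1 - cos t)/2); positive since t/2 ∈ QI, so sin(t/2) = 0.7604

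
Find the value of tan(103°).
tan(103°) = -4.331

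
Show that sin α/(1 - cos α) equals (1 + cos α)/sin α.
LHS = sin α(1 + cos α) / ((1 - cos α)(1 + cos α)) = sin α(1 + cos α) / (1 - cos²α) = sin α(1 + cos α) / sin²α = (1 + cos α)/sin α = RHS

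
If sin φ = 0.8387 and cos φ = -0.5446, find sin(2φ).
sin(2φ) = 2 sin φ cos φ = -0.9135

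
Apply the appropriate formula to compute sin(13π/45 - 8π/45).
sin(13π/45 - 8π/45) = sin 13π/45 cos 8π/45 - cos 13π/45 sin 8π/45 = 0.342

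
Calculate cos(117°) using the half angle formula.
cos(117°) = -√((1 + cos 234°)/2) = -0.454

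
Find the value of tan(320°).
tan(320°) = -0.8391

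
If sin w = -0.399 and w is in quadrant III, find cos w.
cos w = -0.917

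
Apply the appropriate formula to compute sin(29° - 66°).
sin(29° - 66°) = sin 29° cos 66° - cos 29° sin 66° = -0.6018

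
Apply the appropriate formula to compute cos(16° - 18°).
cos(16° - 18°) = cos 16° cos 18° + sin 16° sin 18° = 0.9994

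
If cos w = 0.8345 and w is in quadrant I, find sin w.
sin w = 0.551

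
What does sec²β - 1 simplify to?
sec²β - 1 = tan²β (using Pythagorean identity)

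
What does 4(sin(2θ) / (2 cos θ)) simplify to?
4(sin(2θ) / (2 cos θ)) = 4(sin θ) (using Double angle)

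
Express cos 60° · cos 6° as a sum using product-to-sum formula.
cos 60° cos 6° = (1/2)[cos(60°-6°) + cos(60°+6°)]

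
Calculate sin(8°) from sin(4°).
sin(8°) = 2 sin 4° cos 4° = 0.1392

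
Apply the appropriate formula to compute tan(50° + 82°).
tan(50° + 82°) = (tan 50° + tan 82°)/(1 - tan 50° tan 82°) = -1.111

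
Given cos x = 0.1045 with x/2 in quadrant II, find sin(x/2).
sin(x/2) = ±√((1 - cos x)/2); positive since x/2 ∈ QII, so sin(x/2) = 0.6691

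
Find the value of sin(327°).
sin(327°) = -0.5446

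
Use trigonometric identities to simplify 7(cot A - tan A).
7(cot A - tan A) = 7(2 cot(2A)) (using Double angle)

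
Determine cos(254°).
cos(254°) = -0.2756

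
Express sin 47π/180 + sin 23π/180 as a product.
sin 47π/180 + sin 23π/180 = 2 sin(7π/36) cos(π/15)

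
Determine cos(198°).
cos(198°) = -0.9511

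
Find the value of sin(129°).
sin(129°) = 0.7771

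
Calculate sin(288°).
sin(288°) = -0.9511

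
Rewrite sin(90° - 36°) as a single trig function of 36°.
sin(90° - 36°) = cos(36°)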